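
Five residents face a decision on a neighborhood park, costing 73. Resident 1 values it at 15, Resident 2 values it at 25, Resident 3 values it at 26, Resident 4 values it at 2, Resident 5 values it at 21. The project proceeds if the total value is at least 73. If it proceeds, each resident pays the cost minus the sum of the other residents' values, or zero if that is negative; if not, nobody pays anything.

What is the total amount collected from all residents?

24

Total value 89 ≥ cost 73, so it is built.
Resident 1: others sum to 74; max(0, 73 - 74) = 0.
Resident 2: others sum to 64; max(0, 73 - 64) = 9.
Resident 3: others sum to 63; max(0, 73 - 63) = 10.
Resident 4: others sum to 87; max(0, 73 - 87) = 0.
Resident 5: others sum to 68; max(0, 73 - 68) = 5.
Total collected = 0 + 9 + 10 + 0 + 5 = 24.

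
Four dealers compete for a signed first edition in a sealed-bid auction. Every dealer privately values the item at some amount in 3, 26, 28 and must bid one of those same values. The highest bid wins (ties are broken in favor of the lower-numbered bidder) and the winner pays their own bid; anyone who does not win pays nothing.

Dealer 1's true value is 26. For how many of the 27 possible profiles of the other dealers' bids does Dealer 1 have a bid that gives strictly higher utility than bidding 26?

Others bid (3, 3, 3): truth gives 0; bid 3 gives 23 > 0. Violating.
Others bid (3, 3, 26): truth gives 0; no alternative beats it.
Others bid (3, 3, 28): truth gives 0; no alternative beats it.
(Checking all 27 profiles: 1 has a profitable deviation, 26 do not.)

1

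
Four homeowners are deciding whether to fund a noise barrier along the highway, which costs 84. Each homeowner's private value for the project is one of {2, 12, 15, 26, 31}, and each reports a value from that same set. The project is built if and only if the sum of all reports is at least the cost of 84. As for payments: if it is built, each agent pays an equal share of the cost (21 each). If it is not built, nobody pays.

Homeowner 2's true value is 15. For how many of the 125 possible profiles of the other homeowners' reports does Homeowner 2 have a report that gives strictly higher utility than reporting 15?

Others report (12, 26, 31): truth gives -6; report 2 gives 0 > -6. Violating.
Others report (12, 31, 26): truth gives -6; report 2 gives 0 > -6. Violating.
Others report (12, 31, 31): truth gives -6; report 2 gives 0 > -6. Violating.
Others report (15, 26, 31): truth gives -6; report 2 gives 0 > -6. Violating.
Others report (2, 2, 2): truth gives 0; no alternative beats it.
Others report (2, 2, 12): truth gives 0; no alternative beats it.
(Checking all 125 profiles: 19 have a profitable deviation, 106 do not.)

19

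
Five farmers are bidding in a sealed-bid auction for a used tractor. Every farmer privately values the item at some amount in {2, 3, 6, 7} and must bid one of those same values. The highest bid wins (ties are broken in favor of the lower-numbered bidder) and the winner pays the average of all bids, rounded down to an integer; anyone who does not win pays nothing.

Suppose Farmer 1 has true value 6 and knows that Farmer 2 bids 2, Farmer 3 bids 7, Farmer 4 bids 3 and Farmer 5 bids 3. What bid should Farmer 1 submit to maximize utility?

7

Bid 2: loses, pays 0, utility 0.
Bid 3: loses, pays 0, utility 0.
Bid 6: loses, pays 0, utility 0.
Bid 7: wins, pays 4, utility 6 - 4 = 2.
The best choice is 7 with utility 2.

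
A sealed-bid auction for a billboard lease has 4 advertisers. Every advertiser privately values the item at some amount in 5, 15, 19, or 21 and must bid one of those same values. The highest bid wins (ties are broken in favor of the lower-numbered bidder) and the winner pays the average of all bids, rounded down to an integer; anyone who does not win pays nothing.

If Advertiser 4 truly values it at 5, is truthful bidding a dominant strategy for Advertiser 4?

Check each profile of the others' bids and compare truth against every alternative bid.
Others bid (5, 5, 5): truth gives 0, best alternative gives -2.
Others bid (5, 5, 15): truth gives 0, best alternative gives 0.
Others bid (5, 5, 19): truth gives 0, best alternative gives 0.
Others bid (5, 5, 21): truth gives 0, best alternative gives 0.
Others bid (5, 15, 5): truth gives 0, best alternative gives 0.
Others bid (5, 15, 15): truth gives 0, best alternative gives 0.
(Remaining 58 profiles checked similarly; truth is weakly best in each.)
In every case the truthful bid is at least as good as any alternative, so it is a dominant strategy.

Yes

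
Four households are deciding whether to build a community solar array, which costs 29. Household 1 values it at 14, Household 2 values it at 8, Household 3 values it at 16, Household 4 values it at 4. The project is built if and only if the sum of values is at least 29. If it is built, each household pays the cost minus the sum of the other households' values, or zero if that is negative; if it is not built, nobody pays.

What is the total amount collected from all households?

4

Total value 42 ≥ cost 29, so it is built.
Household 1: others sum to 28; max(0, 29 - 28) = 1.
Household 2: others sum to 34; max(0, 29 - 34) = 0.
Household 3: others sum to 26; max(0, 29 - 26) = 3.
Household 4: others sum to 38; max(0, 29 - 38) = 0.
Total collected = 1 + 0 + 3 + 0 = 4.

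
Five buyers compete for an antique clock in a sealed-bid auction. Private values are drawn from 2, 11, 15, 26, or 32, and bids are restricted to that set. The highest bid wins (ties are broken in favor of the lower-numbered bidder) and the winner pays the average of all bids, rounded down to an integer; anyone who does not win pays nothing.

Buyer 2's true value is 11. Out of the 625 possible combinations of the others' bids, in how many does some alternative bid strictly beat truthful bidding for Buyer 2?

Others bid (2, 2, 2, 15): truth gives 0; bid 15 gives 4 > 0. Violating.
Others bid (2, 2, 11, 15): truth gives 0; bid 15 gives 2 > 0. Violating.
Others bid (2, 2, 15, 2): truth gives 0; bid 15 gives 4 > 0. Violating.
Others bid (2, 2, 15, 11): truth gives 0; bid 15 gives 2 > 0. Violating.
Others bid (2, 2, 2, 2): truth gives 8; no alternative beats it.
Others bid (2, 2, 2, 11): truth gives 6; no alternative beats it.
(Checking all 625 profiles: 32 have a profitable deviation, 593 do not.)

32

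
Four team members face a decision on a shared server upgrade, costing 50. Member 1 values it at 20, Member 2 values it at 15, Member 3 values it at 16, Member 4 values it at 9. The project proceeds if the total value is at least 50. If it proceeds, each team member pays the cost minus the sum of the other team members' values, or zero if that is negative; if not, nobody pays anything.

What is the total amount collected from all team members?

Total value 60 ≥ cost 50, so it is built.
Member 1: others sum to 40; max(0, 50 - 40) = 10.
Member 2: others sum to 45; max(0, 50 - 45) = 5.
Member 3: others sum to 44; max(0, 50 - 44) = 6.
Member 4: others sum to 51; max(0, 50 - 51) = 0.
Total collected = 10 + 5 + 6 + 0 = 21.

21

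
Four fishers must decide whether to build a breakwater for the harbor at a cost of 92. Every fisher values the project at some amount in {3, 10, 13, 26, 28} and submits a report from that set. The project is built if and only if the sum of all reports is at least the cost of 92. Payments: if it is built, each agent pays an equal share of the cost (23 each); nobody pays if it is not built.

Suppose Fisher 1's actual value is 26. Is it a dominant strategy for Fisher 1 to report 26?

No

Consider the case where Fisher 2 reports 10, Fisher 3 reports 26 and Fisher 4 reports 28.
Truthful report 26: project not built, utility 0.
Report 28 instead: project built, pays 23, utility 26 - 23 = 3.
Since 3 > 0, reporting 28 is strictly better here, so truthful reporting is not dominant.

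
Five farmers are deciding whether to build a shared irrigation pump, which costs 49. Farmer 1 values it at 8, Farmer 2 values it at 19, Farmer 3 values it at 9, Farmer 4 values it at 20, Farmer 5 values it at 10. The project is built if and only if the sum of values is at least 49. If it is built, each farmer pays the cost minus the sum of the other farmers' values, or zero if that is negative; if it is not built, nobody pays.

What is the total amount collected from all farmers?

5

Total value 66 ≥ cost 49, so it is built.
Farmer 1: others sum to 58; max(0, 49 - 58) = 0.
Farmer 2: others sum to 47; max(0, 49 - 47) = 2.
Farmer 3: others sum to 57; max(0, 49 - 57) = 0.
Farmer 4: others sum to 46; max(0, 49 - 46) = 3.
Farmer 5: others sum to 56; max(0, 49 - 56) = 0.
Total collected = 0 + 2 + 0 + 3 + 0 = 5.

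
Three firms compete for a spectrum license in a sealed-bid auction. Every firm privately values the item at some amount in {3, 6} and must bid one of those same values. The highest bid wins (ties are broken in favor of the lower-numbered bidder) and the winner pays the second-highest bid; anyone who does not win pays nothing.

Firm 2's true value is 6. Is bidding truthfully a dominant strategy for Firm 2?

Check each profile of the others' bids and compare truth against every alternative bid.
Others bid (3, 3): truth gives 3, best alternative gives 0.
Others bid (3, 6): truth gives 0, best alternative gives 0.
Others bid (6, 3): truth gives 0, best alternative gives 0.
Others bid (6, 6): truth gives 0, best alternative gives 0.
In every case the truthful bid is at least as good as any alternative, so it is a dominant strategy.

Yes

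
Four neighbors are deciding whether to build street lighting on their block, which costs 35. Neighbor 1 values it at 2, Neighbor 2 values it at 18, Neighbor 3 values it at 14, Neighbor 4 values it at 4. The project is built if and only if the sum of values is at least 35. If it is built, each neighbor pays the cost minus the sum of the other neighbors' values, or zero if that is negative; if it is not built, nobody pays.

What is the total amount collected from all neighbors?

27

Total value 38 ≥ cost 35, so it is built.
Neighbor 1: others sum to 36; max(0, 35 - 36) = 0.
Neighbor 2: others sum to 20; max(0, 35 - 20) = 15.
Neighbor 3: others sum to 24; max(0, 35 - 24) = 11.
Neighbor 4: others sum to 34; max(0, 35 - 34) = 1.
Total collected = 0 + 15 + 11 + 1 = 27.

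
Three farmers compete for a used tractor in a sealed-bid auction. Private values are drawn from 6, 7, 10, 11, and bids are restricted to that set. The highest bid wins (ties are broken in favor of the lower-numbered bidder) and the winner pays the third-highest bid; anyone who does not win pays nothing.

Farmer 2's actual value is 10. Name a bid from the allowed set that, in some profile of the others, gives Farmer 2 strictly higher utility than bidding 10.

11

Suppose Farmer 1 bids 6 and Farmer 3 bids 11.
Bid 10: loses, pays 0, utility 0.
Bid 11: wins, pays 6, utility 10 - 6 = 4.
So bidding 11 beats truth here (4 > 0).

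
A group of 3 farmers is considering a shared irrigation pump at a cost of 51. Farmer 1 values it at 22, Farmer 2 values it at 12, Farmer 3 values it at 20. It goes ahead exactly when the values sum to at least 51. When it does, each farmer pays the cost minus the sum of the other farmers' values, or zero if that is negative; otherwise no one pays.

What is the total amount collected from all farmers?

45

Total value 54 ≥ cost 51, so it is built.
Farmer 1: others sum to 32; max(0, 51 - 32) = 19.
Farmer 2: others sum to 42; max(0, 51 - 42) = 9.
Farmer 3: others sum to 34; max(0, 51 - 34) = 17.
Total collected = 19 + 9 + 17 = 45.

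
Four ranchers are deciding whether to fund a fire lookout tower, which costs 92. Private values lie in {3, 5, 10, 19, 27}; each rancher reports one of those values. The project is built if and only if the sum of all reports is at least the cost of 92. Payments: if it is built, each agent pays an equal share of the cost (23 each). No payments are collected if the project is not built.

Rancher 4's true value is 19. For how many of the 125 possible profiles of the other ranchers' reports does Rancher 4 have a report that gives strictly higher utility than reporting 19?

4

Others report (19, 27, 27): truth gives -4; report 3 gives 0 > -4. Violating.
Others report (27, 19, 27): truth gives -4; report 3 gives 0 > -4. Violating.
Others report (27, 27, 19): truth gives -4; report 3 gives 0 > -4. Violating.
Others report (27, 27, 27): truth gives -4; report 3 gives 0 > -4. Violating.
Others report (3, 3, 3): truth gives 0; no alternative beats it.
Others report (3, 3, 5): truth gives 0; no alternative beats it.
(Checking all 125 profiles: 4 have a profitable deviation, 121 do not.)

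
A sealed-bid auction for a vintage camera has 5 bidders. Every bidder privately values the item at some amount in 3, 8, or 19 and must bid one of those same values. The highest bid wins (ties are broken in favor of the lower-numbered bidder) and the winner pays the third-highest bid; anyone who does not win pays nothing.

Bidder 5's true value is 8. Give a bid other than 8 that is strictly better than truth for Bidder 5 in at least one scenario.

19

Suppose Bidder 1 bids 3, Bidder 2 bids 3, Bidder 3 bids 3 and Bidder 4 bids 8.
Bid 8: loses, pays 0, utility 0.
Bid 19: wins, pays 3, utility 8 - 3 = 5.
So bidding 19 beats truth here (5 > 0).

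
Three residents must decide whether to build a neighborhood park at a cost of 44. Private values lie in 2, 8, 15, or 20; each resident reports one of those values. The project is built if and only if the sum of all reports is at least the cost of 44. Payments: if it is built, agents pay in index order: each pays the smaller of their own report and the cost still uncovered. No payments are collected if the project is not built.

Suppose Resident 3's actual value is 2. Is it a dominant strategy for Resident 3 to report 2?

Check each profile of the others' reports and compare truth against every alternative report.
Others report (20, 20): truth gives 0, best alternative gives -2.
Others report (2, 2): truth gives 0, best alternative gives 0.
Others report (2, 8): truth gives 0, best alternative gives 0.
Others report (2, 15): truth gives 0, best alternative gives 0.
Others report (2, 20): truth gives 0, best alternative gives 0.
Others report (8, 2): truth gives 0, best alternative gives 0.
(Remaining 10 profiles checked similarly; truth is weakly best in each.)
In every case the truthful report is at least as good as any alternative, so it is a dominant strategy.

Yes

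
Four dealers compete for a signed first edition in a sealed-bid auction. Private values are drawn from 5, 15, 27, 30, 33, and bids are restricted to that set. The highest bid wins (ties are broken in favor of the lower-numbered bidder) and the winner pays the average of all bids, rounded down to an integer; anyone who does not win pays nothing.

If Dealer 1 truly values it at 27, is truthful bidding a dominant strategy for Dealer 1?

Consider the case where Dealer 2 bids 5, Dealer 3 bids 5 and Dealer 4 bids 5.
Truthful bid 27: wins, pays 10, utility 27 - 10 = 17.
Bid 5 instead: wins, pays 5, utility 27 - 5 = 22.
Since 22 > 17, bidding 5 is strictly better here, so truthful bidding is not dominant.

No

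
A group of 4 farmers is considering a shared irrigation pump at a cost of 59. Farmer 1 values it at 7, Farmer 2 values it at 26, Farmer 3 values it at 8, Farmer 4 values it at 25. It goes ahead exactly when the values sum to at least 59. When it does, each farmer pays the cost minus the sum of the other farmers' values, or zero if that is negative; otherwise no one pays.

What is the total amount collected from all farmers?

Total value 66 ≥ cost 59, so it is built.
Farmer 1: others sum to 59; max(0, 59 - 59) = 0.
Farmer 2: others sum to 40; max(0, 59 - 40) = 19.
Farmer 3: others sum to 58; max(0, 59 - 58) = 1.
Farmer 4: others sum to 41; max(0, 59 - 41) = 18.
Total collected = 0 + 19 + 1 + 18 = 38.

38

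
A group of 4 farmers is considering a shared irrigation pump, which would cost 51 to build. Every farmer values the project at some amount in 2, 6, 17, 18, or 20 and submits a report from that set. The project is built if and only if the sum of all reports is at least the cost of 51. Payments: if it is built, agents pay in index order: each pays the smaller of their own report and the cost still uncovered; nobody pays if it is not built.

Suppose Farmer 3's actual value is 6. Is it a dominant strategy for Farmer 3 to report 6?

Consider the case where Farmer 1 reports 17, Farmer 2 reports 17 and Farmer 4 reports 17.
Truthful report 6: project built, pays 6, utility 6 - 6 = 0.
Report 2 instead: project built, pays 2, utility 6 - 2 = 4.
Since 4 > 0, reporting 2 is strictly better here, so truthful reporting is not dominant.

No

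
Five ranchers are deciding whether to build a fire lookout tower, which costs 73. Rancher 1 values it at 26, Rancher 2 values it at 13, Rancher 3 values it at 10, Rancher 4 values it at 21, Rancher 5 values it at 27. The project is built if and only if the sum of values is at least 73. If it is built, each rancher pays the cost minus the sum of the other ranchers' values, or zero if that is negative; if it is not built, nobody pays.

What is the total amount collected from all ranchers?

5

Total value 97 ≥ cost 73, so it is built.
Rancher 1: others sum to 71; max(0, 73 - 71) = 2.
Rancher 2: others sum to 84; max(0, 73 - 84) = 0.
Rancher 3: others sum to 87; max(0, 73 - 87) = 0.
Rancher 4: others sum to 76; max(0, 73 - 76) = 0.
Rancher 5: others sum to 70; max(0, 73 - 70) = 3.
Total collected = 2 + 0 + 0 + 0 + 3 = 5.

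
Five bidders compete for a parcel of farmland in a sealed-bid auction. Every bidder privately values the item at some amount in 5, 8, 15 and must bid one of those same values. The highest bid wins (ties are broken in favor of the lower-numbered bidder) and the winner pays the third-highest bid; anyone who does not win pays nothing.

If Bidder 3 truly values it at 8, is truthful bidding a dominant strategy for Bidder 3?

Consider the case where Bidder 1 bids 5, Bidder 2 bids 5, Bidder 4 bids 5 and Bidder 5 bids 15.
Truthful bid 8: loses, pays 0, utility 0.
Bid 15 instead: wins, pays 5, utility 8 - 5 = 3.
Since 3 > 0, bidding 15 is strictly better here, so truthful bidding is not dominant.

No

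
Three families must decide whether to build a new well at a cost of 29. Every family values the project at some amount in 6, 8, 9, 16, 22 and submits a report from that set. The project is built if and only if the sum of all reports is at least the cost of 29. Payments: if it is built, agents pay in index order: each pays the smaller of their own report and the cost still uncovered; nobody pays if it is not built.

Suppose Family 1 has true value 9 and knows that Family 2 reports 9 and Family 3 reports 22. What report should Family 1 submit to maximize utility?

6

Report 6: project built, pays 6, utility 9 - 6 = 3.
Report 8: project built, pays 8, utility 9 - 8 = 1.
Report 9: project built, pays 9, utility 9 - 9 = 0.
Report 16: project built, pays 16, utility 9 - 16 = -7.
Report 22: project built, pays 22, utility 9 - 22 = -13.
The best choice is 6 with utility 3.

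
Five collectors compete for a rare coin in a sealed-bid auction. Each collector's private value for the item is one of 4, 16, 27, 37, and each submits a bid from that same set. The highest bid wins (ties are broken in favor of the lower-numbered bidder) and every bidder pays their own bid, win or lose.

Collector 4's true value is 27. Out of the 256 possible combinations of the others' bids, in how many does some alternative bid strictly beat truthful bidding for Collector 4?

234

Others bid (4, 4, 4, 4): truth gives 0; bid 16 gives 11 > 0. Violating.
Others bid (4, 4, 4, 16): truth gives 0; bid 16 gives 11 > 0. Violating.
Others bid (4, 4, 4, 37): truth gives -27; bid 4 gives -4 > -27. Violating.
Others bid (4, 4, 16, 37): truth gives -27; bid 4 gives -4 > -27. Violating.
Others bid (4, 4, 4, 27): truth gives 0; no alternative beats it.
Others bid (4, 4, 16, 4): truth gives 0; no alternative beats it.
(Checking all 256 profiles: 234 have a profitable deviation, 22 do not.)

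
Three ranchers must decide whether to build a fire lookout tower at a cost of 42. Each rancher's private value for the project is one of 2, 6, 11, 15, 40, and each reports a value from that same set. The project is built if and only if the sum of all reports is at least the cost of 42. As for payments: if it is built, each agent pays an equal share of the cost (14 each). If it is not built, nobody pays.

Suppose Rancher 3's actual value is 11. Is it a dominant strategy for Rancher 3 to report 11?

Yes

Check each profile of the others' reports and compare truth against every alternative report.
Others report (2, 40): truth gives -3, best alternative gives -3.
Others report (6, 40): truth gives -3, best alternative gives -3.
Others report (11, 40): truth gives -3, best alternative gives -3.
Others report (15, 40): truth gives -3, best alternative gives -3.
Others report (40, 2): truth gives -3, best alternative gives -3.
Others report (40, 6): truth gives -3, best alternative gives -3.
(Remaining 19 profiles checked similarly; truth is weakly best in each.)
In every case the truthful report is at least as good as any alternative, so it is a dominant strategy.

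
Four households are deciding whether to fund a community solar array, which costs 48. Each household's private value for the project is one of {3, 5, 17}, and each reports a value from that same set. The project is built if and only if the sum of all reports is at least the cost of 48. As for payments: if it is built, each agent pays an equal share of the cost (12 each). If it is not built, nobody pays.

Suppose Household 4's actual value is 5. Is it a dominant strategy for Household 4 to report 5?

Yes

Check each profile of the others' reports and compare truth against every alternative report.
Others report (17, 17, 17): truth gives -7, best alternative gives -7.
Others report (3, 3, 3): truth gives 0, best alternative gives 0.
Others report (3, 3, 5): truth gives 0, best alternative gives 0.
Others report (3, 3, 17): truth gives 0, best alternative gives 0.
Others report (3, 5, 3): truth gives 0, best alternative gives 0.
Others report (3, 5, 5): truth gives 0, best alternative gives 0.
(Remaining 21 profiles checked similarly; truth is weakly best in each.)
In every case the truthful report is at least as good as any alternative, so it is a dominant strategy.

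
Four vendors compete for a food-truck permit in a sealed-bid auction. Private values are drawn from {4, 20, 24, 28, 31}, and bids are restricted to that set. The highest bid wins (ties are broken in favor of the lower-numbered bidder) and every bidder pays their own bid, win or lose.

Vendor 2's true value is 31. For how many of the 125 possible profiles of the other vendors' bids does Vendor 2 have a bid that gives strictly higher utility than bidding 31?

73

Others bid (4, 4, 4): truth gives 0; bid 20 gives 11 > 0. Violating.
Others bid (4, 4, 20): truth gives 0; bid 20 gives 11 > 0. Violating.
Others bid (4, 4, 24): truth gives 0; bid 24 gives 7 > 0. Violating.
Others bid (4, 4, 28): truth gives 0; bid 28 gives 3 > 0. Violating.
Others bid (4, 4, 31): truth gives 0; no alternative beats it.
Others bid (4, 20, 31): truth gives 0; no alternative beats it.
(Checking all 125 profiles: 73 have a profitable deviation, 52 do not.)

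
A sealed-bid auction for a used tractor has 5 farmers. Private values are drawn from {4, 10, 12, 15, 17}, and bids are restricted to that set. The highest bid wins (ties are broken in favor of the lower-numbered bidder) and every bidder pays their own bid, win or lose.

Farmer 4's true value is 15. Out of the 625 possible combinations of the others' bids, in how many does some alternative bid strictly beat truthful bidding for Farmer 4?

541

Others bid (4, 4, 4, 4): truth gives 0; bid 10 gives 5 > 0. Violating.
Others bid (4, 4, 4, 10): truth gives 0; bid 10 gives 5 > 0. Violating.
Others bid (4, 4, 4, 12): truth gives 0; bid 12 gives 3 > 0. Violating.
Others bid (4, 4, 4, 17): truth gives -15; bid 17 gives -2 > -15. Violating.
Others bid (4, 4, 4, 15): truth gives 0; no alternative beats it.
Others bid (4, 4, 10, 15): truth gives 0; no alternative beats it.
(Checking all 625 profiles: 541 have a profitable deviation, 84 do not.)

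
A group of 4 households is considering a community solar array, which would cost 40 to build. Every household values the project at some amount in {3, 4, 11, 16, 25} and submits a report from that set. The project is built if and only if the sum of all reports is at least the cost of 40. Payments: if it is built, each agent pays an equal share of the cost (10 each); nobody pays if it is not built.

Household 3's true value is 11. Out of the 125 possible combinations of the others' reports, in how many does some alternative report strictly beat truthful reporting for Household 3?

Others report (3, 3, 11): truth gives 0; report 25 gives 1 > 0. Violating.
Others report (3, 3, 16): truth gives 0; report 25 gives 1 > 0. Violating.
Others report (3, 4, 11): truth gives 0; report 25 gives 1 > 0. Violating.
Others report (3, 4, 16): truth gives 0; report 25 gives 1 > 0. Violating.
Others report (3, 3, 3): truth gives 0; no alternative beats it.
Others report (3, 3, 4): truth gives 0; no alternative beats it.
(Checking all 125 profiles: 30 have a profitable deviation, 95 do not.)

30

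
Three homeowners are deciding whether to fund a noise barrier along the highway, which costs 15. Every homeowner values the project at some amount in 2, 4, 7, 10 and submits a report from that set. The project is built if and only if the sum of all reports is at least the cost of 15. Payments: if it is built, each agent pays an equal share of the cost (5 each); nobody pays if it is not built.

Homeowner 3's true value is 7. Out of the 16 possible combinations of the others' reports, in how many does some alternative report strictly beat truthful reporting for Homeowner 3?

2

Others report (2, 4): truth gives 0; report 10 gives 2 > 0. Violating.
Others report (4, 2): truth gives 0; report 10 gives 2 > 0. Violating.
Others report (2, 2): truth gives 0; no alternative beats it.
Others report (2, 7): truth gives 2; no alternative beats it.
(Checking all 16 profiles: 2 have a profitable deviation, 14 do not.)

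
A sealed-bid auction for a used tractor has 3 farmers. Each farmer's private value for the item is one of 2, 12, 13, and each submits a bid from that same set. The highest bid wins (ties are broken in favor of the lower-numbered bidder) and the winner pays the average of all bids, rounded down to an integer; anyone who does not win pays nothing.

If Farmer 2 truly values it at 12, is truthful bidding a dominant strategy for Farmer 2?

No

Consider the case where Farmer 1 bids 2 and Farmer 3 bids 13.
Truthful bid 12: loses, pays 0, utility 0.
Bid 13 instead: wins, pays 9, utility 12 - 9 = 3.
Since 3 > 0, bidding 13 is strictly better here, so truthful bidding is not dominant.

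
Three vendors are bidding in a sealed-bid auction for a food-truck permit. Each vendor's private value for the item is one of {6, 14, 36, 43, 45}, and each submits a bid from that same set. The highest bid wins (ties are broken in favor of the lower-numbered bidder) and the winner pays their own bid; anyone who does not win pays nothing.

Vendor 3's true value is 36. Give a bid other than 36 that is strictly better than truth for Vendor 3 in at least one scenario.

Suppose Vendor 1 bids 6 and Vendor 2 bids 6.
Bid 36: wins, pays 36, utility 36 - 36 = 0.
Bid 14: wins, pays 14, utility 36 - 14 = 22.
So bidding 14 beats truth here (22 > 0).

14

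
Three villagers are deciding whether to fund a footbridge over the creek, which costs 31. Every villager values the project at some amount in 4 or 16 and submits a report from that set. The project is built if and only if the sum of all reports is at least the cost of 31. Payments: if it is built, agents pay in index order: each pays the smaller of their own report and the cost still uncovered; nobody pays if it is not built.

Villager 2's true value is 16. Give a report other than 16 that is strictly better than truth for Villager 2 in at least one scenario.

4

Suppose Villager 1 reports 16 and Villager 3 reports 16.
Report 16: project built, pays 15, utility 16 - 15 = 1.
Report 4: project built, pays 4, utility 16 - 4 = 12.
So reporting 4 beats truth here (12 > 1).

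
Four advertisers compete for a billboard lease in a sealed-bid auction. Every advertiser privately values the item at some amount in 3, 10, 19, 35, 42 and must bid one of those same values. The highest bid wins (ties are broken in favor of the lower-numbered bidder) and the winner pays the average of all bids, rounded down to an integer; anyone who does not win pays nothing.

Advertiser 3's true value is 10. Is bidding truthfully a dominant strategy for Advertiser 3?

Consider the case where Advertiser 1 bids 3, Advertiser 2 bids 10 and Advertiser 4 bids 3.
Truthful bid 10: loses, pays 0, utility 0.
Bid 19 instead: wins, pays 8, utility 10 - 8 = 2.
Since 2 > 0, bidding 19 is strictly better here, so truthful bidding is not dominant.

No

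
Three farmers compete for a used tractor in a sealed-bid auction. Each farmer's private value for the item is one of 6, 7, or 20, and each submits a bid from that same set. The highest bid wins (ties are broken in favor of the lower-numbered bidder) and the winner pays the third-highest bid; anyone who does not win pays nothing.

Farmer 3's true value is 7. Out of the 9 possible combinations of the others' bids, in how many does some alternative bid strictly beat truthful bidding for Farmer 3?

Others bid (6, 7): truth gives 0; bid 20 gives 1 > 0. Violating.
Others bid (7, 6): truth gives 0; bid 20 gives 1 > 0. Violating.
Others bid (6, 6): truth gives 1; no alternative beats it.
Others bid (6, 20): truth gives 0; no alternative beats it.
(Checking all 9 profiles: 2 have a profitable deviation, 7 do not.)

2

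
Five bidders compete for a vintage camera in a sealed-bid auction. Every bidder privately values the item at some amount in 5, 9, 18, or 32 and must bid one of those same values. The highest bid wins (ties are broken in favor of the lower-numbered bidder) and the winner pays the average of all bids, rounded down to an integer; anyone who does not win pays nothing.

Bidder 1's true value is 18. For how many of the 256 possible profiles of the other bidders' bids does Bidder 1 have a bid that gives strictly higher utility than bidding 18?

Others bid (5, 5, 5, 5): truth gives 11; bid 5 gives 13 > 11. Violating.
Others bid (5, 5, 5, 9): truth gives 10; bid 9 gives 12 > 10. Violating.
Others bid (5, 5, 5, 32): truth gives 0; bid 32 gives 3 > 0. Violating.
Others bid (5, 5, 9, 5): truth gives 10; bid 9 gives 12 > 10. Violating.
Others bid (5, 5, 5, 18): truth gives 8; no alternative beats it.
Others bid (5, 5, 9, 18): truth gives 7; no alternative beats it.
(Checking all 256 profiles: 44 have a profitable deviation, 212 do not.)

44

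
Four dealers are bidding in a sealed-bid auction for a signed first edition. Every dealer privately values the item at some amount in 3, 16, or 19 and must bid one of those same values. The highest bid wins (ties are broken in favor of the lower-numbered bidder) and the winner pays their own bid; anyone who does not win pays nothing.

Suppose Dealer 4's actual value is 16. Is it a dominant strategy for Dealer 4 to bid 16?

Yes

Check each profile of the others' bids and compare truth against every alternative bid.
Others bid (3, 3, 3): truth gives 0, best alternative gives 0.
Others bid (3, 3, 16): truth gives 0, best alternative gives 0.
Others bid (3, 3, 19): truth gives 0, best alternative gives 0.
Others bid (3, 16, 3): truth gives 0, best alternative gives 0.
Others bid (3, 16, 16): truth gives 0, best alternative gives 0.
Others bid (3, 16, 19): truth gives 0, best alternative gives 0.
(Remaining 21 profiles checked similarly; truth is weakly best in each.)
In every case the truthful bid is at least as good as any alternative, so it is a dominant strategy.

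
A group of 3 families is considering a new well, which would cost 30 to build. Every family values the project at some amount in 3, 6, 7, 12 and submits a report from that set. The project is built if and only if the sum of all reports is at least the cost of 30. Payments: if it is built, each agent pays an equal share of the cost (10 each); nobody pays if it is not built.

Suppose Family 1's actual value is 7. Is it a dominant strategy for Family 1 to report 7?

No

Consider the case where Family 2 reports 12 and Family 3 reports 12.
Truthful report 7: project built, pays 10, utility 7 - 10 = -3.
Report 3 instead: project not built, utility 0.
Since 0 > -3, reporting 3 is strictly better here, so truthful reporting is not dominant.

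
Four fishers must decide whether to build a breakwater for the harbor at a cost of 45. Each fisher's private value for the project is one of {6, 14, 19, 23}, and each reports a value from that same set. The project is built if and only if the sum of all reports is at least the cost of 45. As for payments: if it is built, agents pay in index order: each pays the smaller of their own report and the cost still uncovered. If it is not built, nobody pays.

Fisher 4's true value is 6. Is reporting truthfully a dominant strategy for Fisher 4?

Yes

Check each profile of the others' reports and compare truth against every alternative report.
Others report (6, 6, 19): truth gives 0, best alternative gives -8.
Others report (6, 19, 6): truth gives 0, best alternative gives -8.
Others report (19, 6, 6): truth gives 0, best alternative gives -8.
Others report (6, 14, 14): truth gives 0, best alternative gives -5.
Others report (14, 6, 14): truth gives 0, best alternative gives -5.
Others report (14, 14, 6): truth gives 0, best alternative gives -5.
(Remaining 58 profiles checked similarly; truth is weakly best in each.)
In every case the truthful report is at least as good as any alternative, so it is a dominant strategy.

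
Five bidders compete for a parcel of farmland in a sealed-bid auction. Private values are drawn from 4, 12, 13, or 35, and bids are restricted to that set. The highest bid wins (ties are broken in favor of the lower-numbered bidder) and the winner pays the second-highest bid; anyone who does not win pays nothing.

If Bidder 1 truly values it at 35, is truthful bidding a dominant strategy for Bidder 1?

Yes

Check each profile of the others' bids and compare truth against every alternative bid.
Others bid (4, 4, 4, 4): truth gives 31, best alternative gives 31.
Others bid (4, 4, 4, 12): truth gives 23, best alternative gives 23.
Others bid (4, 4, 12, 4): truth gives 23, best alternative gives 23.
Others bid (4, 4, 12, 12): truth gives 23, best alternative gives 23.
Others bid (4, 12, 4, 4): truth gives 23, best alternative gives 23.
Others bid (4, 12, 4, 12): truth gives 23, best alternative gives 23.
(Remaining 250 profiles checked similarly; truth is weakly best in each.)
In every case the truthful bid is at least as good as any alternative, so it is a dominant strategy.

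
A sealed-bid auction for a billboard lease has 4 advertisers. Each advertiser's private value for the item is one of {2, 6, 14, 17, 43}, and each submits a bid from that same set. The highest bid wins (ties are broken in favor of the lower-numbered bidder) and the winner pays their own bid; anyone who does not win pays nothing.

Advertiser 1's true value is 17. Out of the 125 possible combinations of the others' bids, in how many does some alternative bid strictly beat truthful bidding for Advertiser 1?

Others bid (2, 2, 2): truth gives 0; bid 2 gives 15 > 0. Violating.
Others bid (2, 2, 6): truth gives 0; bid 6 gives 11 > 0. Violating.
Others bid (2, 2, 14): truth gives 0; bid 14 gives 3 > 0. Violating.
Others bid (2, 6, 2): truth gives 0; bid 6 gives 11 > 0. Violating.
Others bid (2, 2, 17): truth gives 0; no alternative beats it.
Others bid (2, 2, 43): truth gives 0; no alternative beats it.
(Checking all 125 profiles: 27 have a profitable deviation, 98 do not.)

27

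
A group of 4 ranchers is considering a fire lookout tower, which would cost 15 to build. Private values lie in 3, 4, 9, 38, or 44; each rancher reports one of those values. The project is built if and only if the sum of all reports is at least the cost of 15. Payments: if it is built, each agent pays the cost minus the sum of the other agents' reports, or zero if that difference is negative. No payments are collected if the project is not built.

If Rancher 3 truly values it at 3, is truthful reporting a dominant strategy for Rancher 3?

Check each profile of the others' reports and compare truth against every alternative report.
Others report (3, 4, 4): truth gives 0, best alternative gives -1.
Others report (4, 3, 4): truth gives 0, best alternative gives -1.
Others report (4, 4, 3): truth gives 0, best alternative gives -1.
Others report (3, 3, 9): truth gives 3, best alternative gives 3.
Others report (3, 3, 38): truth gives 3, best alternative gives 3.
Others report (3, 3, 44): truth gives 3, best alternative gives 3.
(Remaining 119 profiles checked similarly; truth is weakly best in each.)
In every case the truthful report is at least as good as any alternative, so it is a dominant strategy.

Yes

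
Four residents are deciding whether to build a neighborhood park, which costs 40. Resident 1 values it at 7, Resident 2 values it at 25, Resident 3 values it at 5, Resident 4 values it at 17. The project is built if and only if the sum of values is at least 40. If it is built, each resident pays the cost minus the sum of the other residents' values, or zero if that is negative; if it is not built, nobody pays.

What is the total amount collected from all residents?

14

Total value 54 ≥ cost 40, so it is built.
Resident 1: others sum to 47; max(0, 40 - 47) = 0.
Resident 2: others sum to 29; max(0, 40 - 29) = 11.
Resident 3: others sum to 49; max(0, 40 - 49) = 0.
Resident 4: others sum to 37; max(0, 40 - 37) = 3.
Total collected = 0 + 11 + 0 + 3 = 14.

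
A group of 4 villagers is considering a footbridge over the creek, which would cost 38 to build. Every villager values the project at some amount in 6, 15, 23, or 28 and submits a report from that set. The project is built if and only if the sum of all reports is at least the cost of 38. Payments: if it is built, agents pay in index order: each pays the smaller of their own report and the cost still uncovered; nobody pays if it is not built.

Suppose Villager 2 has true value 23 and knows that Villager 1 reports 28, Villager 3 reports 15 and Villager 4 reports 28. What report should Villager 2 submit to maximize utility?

Report 6: project built, pays 6, utility 23 - 6 = 17.
Report 15: project built, pays 10, utility 23 - 10 = 13.
Report 23: project built, pays 10, utility 23 - 10 = 13.
Report 28: project built, pays 10, utility 23 - 10 = 13.
The best choice is 6 with utility 17.

6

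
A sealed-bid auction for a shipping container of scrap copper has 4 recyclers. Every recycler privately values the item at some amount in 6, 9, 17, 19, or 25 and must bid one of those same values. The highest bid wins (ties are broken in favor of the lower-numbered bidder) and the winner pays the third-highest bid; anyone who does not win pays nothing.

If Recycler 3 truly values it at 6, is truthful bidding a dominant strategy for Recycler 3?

Check each profile of the others' bids and compare truth against every alternative bid.
Others bid (6, 6, 6): truth gives 0, best alternative gives 0.
Others bid (6, 6, 9): truth gives 0, best alternative gives 0.
Others bid (6, 6, 17): truth gives 0, best alternative gives 0.
Others bid (6, 6, 19): truth gives 0, best alternative gives 0.
Others bid (6, 6, 25): truth gives 0, best alternative gives 0.
Others bid (6, 9, 6): truth gives 0, best alternative gives 0.
(Remaining 119 profiles checked similarly; truth is weakly best in each.)
In every case the truthful bid is at least as good as any alternative, so it is a dominant strategy.

Yes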